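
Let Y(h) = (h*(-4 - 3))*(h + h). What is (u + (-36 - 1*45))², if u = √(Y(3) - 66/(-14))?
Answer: (567 - I*√5943)²/49 ≈ 6439.7 - 1784.1*I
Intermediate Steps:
Y(h) = -14*h² (Y(h) = (h*(-7))*(2*h) = (-7*h)*(2*h) = -14*h²)
u = I*√5943/7 (u = √(-14*3² - 66/(-14)) = √(-14*9 - 66*(-1/14)) = √(-126 + 33/7) = √(-849/7) = I*√5943/7 ≈ 11.013*I)
(u + (-36 - 1*45))² = (I*√5943/7 + (-36 - 1*45))² = (I*√5943/7 + (-36 - 45))² = (I*√5943/7 - 81)² = (-81 + I*√5943/7)²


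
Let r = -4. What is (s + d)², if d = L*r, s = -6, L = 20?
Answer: 7396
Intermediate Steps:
d = -80 (d = 20*(-4) = -80)
(s + d)² = (-6 - 80)² = (-86)² = 7396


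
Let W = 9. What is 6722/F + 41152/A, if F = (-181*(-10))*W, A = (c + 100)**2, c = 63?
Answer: 424481449/216404505 ≈ 1.9615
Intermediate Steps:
A = 26569 (A = (63 + 100)**2 = 163**2 = 26569)
F = 16290 (F = -181*(-10)*9 = 1810*9 = 16290)
6722/F + 41152/A = 6722/16290 + 41152/26569 = 6722*(1/16290) + 41152*(1/26569) = 3361/8145 + 41152/26569 = 424481449/216404505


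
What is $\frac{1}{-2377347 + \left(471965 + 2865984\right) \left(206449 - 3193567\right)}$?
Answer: $- \frac{1}{9970849918329} \approx -1.0029 \cdot 10^{-13}$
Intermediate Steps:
$\frac{1}{-2377347 + \left(471965 + 2865984\right) \left(206449 - 3193567\right)} = \frac{1}{-2377347 + 3337949 \left(-2987118\right)} = \frac{1}{-2377347 - 9970847540982} = \frac{1}{-9970849918329} = - \frac{1}{9970849918329}$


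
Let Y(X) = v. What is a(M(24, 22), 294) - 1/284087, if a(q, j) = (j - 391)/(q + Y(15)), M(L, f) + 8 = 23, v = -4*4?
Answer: 27556438/284087 ≈ 97.000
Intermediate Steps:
v = -16
Y(X) = -16
M(L, f) = 15 (M(L, f) = -8 + 23 = 15)
a(q, j) = (-391 + j)/(-16 + q) (a(q, j) = (j - 391)/(q - 16) = (-391 + j)/(-16 + q))
a(M(24, 22), 294) - 1/284087 = (-391 + 294)/(-16 + 15) - 1/284087 = -97/(-1) - 1*1/284087 = -1*(-97) - 1/284087 = 97 - 1/284087 = 27556438/284087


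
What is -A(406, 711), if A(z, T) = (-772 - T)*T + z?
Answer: 1054007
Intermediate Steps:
A(z, T) = z + T*(-772 - T) (A(z, T) = T*(-772 - T) + z = z + T*(-772 - T))
-A(406, 711) = -(406 - 1*711² - 772*711) = -(406 - 1*505521 - 548892) = -(406 - 505521 - 548892) = -1*(-1054007) = 1054007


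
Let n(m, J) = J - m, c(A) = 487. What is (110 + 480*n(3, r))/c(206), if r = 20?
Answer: 8270/487 ≈ 16.982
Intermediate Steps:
(110 + 480*n(3, r))/c(206) = (110 + 480*(20 - 1*3))/487 = (110 + 480*(20 - 3))*(1/487) = (110 + 480*17)*(1/487) = (110 + 8160)*(1/487) = 8270*(1/487) = 8270/487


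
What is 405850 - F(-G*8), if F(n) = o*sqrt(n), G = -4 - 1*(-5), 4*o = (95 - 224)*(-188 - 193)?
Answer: 405850 - 49149*I*sqrt(2)/2 ≈ 4.0585e+5 - 34754.0*I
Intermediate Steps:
o = 49149/4 (o = ((95 - 224)*(-188 - 193))/4 = (-129*(-381))/4 = (1/4)*49149 = 49149/4 ≈ 12287.)
G = 1 (G = -4 + 5 = 1)
F(n) = 49149*sqrt(n)/4
405850 - F(-G*8) = 405850 - 49149*sqrt(-1*1*8)/4 = 405850 - 49149*sqrt(-1*8)/4 = 405850 - 49149*sqrt(-8)/4 = 405850 - 49149*2*I*sqrt(2)/4 = 405850 - 49149*I*sqrt(2)/2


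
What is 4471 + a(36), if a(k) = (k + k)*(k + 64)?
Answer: 11671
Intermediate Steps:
a(k) = 2*k*(64 + k) (a(k) = (2*k)*(64 + k) = 2*k*(64 + k))
4471 + a(36) = 4471 + 2*36*(64 + 36) = 4471 + 2*36*100 = 4471 + 7200 = 11671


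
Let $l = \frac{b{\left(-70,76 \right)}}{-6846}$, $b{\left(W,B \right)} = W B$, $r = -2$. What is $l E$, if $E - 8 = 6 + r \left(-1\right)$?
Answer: $\frac{6080}{489} \approx 12.434$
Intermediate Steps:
$b{\left(W,B \right)} = B W$
$E = 16$ ($E = 8 + \left(6 - -2\right) = 8 + \left(6 + 2\right) = 8 + 8 = 16$)
$l = \frac{380}{489}$ ($l = \frac{76 \left(-70\right)}{-6846} = \left(-5320\right) \left(- \frac{1}{6846}\right) = \frac{380}{489} \approx 0.7771$)
$l E = \frac{380}{489} \cdot 16 = \frac{6080}{489}$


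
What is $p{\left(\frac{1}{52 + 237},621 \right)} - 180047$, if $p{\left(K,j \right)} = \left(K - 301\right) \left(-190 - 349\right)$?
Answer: $- \frac{5147051}{289} \approx -17810.0$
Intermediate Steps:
$p{\left(K,j \right)} = 162239 - 539 K$ ($p{\left(K,j \right)} = \left(-301 + K\right) \left(-539\right) = 162239 - 539 K$)
$p{\left(\frac{1}{52 + 237},621 \right)} - 180047 = \left(162239 - \frac{539}{52 + 237}\right) - 180047 = \left(162239 - \frac{539}{289}\right) - 180047 = \frac{46886532}{289} - 180047 = - \frac{5147051}{289}$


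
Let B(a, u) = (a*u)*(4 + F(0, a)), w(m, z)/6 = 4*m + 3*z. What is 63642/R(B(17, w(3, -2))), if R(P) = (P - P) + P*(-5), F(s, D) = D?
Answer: -10607/10710 ≈ -0.99038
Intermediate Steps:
w(m, z) = 18*z + 24*m (w(m, z) = 6*(4*m + 3*z) = 6*(3*z + 4*m) = 18*z + 24*m)
B(a, u) = a*u*(4 + a) (B(a, u) = (a*u)*(4 + a) = a*u*(4 + a))
R(P) = -5*P (R(P) = 0 - 5*P = -5*P)
63642/R(B(17, w(3, -2))) = 63642/((-85*(18*(-2) + 24*3)*(4 + 17))) = 63642/((-85*(-36 + 72)*21)) = 63642/((-85*36*21)) = 63642/((-5*12852)) = 63642/(-64260) = 63642*(-1/64260) = -10607/10710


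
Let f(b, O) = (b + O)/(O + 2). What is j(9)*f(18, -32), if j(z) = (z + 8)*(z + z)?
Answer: 714/5 ≈ 142.80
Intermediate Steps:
f(b, O) = (O + b)/(2 + O)
j(z) = 2*z*(8 + z) (j(z) = (8 + z)*(2*z) = 2*z*(8 + z))
j(9)*f(18, -32) = (2*9*(8 + 9))*((-32 + 18)/(2 - 32)) = (2*9*17)*(-14/(-30)) = 306*(-1/30*(-14)) = 306*(7/15) = 714/5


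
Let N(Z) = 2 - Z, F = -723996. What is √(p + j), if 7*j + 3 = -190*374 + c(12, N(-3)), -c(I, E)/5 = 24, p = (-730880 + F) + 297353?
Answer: 2*I*√291923 ≈ 1080.6*I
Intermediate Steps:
p = -1157523 (p = (-730880 - 723996) + 297353 = -1454876 + 297353 = -1157523)
c(I, E) = -120 (c(I, E) = -5*24 = -120)
j = -10169 (j = -3/7 + (-190*374 - 120)/7 = -3/7 + (-71060 - 120)/7 = -3/7 + (⅐)*(-71180) = -3/7 - 71180/7 = -10169)
√(p + j) = √(-1157523 - 10169) = √(-1167692) = 2*I*√291923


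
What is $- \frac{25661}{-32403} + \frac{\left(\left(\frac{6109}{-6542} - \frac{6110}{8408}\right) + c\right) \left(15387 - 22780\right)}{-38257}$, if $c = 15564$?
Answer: $\frac{51278865999294907055}{17046663301027164} \approx 3008.1$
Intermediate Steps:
$- \frac{25661}{-32403} + \frac{\left(\left(\frac{6109}{-6542} - \frac{6110}{8408}\right) + c\right) \left(15387 - 22780\right)}{-38257} = - \frac{25661}{-32403} + \frac{\left(\left(\frac{6109}{-6542} - \frac{6110}{8408}\right) + 15564\right) \left(15387 - 22780\right)}{-38257} = \left(-25661\right) \left(- \frac{1}{32403}\right) + \left(\left(6109 \left(- \frac{1}{6542}\right) - \frac{3055}{4204}\right) + 15564\right) \left(-7393\right) \left(- \frac{1}{38257}\right) = \frac{25661}{32403} + \left(\left(- \frac{6109}{6542} - \frac{3055}{4204}\right) + 15564\right) \left(-7393\right) \left(- \frac{1}{38257}\right) = \frac{25661}{32403} + \left(- \frac{22834023}{13751284} + 15564\right) \left(-7393\right) \left(- \frac{1}{38257}\right) = \frac{25661}{32403} + \frac{214002150153}{13751284} \left(-7393\right) \left(- \frac{1}{38257}\right) = \frac{25661}{32403} - - \frac{1582117896081129}{526082871988} = \frac{25661}{32403} + \frac{1582117896081129}{526082871988} = \frac{51278865999294907055}{17046663301027164}$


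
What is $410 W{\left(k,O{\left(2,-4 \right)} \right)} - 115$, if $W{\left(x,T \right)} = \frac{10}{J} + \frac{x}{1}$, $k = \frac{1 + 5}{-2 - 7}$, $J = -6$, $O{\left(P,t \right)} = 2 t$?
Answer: $- \frac{3215}{3} \approx -1071.7$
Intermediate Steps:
$k = - \frac{2}{3}$ ($k = \frac{6}{-9} = 6 \left(- \frac{1}{9}\right) = - \frac{2}{3} \approx -0.66667$)
$W{\left(x,T \right)} = - \frac{5}{3} + x$ ($W{\left(x,T \right)} = \frac{10}{-6} + \frac{x}{1} = 10 \left(- \frac{1}{6}\right) + x 1 = - \frac{5}{3} + x$)
$410 W{\left(k,O{\left(2,-4 \right)} \right)} - 115 = 410 \left(- \frac{5}{3} - \frac{2}{3}\right) - 115 = 410 \left(- \frac{7}{3}\right) - 115 = - \frac{2870}{3} - 115 = - \frac{3215}{3}$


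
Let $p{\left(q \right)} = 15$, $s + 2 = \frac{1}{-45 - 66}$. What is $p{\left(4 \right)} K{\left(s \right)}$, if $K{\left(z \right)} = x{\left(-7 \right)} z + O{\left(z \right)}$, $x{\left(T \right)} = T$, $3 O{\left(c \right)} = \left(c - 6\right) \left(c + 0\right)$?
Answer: $\frac{3590300}{12321} \approx 291.4$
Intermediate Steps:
$O{\left(c \right)} = \frac{c \left(-6 + c\right)}{3}$ ($O{\left(c \right)} = \frac{\left(c - 6\right) \left(c + 0\right)}{3} = \frac{\left(-6 + c\right) c}{3} = \frac{c \left(-6 + c\right)}{3}$)
$s = - \frac{223}{111}$ ($s = -2 + \frac{1}{-45 - 66} = -2 + \frac{1}{-111} = -2 - \frac{1}{111} = - \frac{223}{111} \approx -2.009$)
$K{\left(z \right)} = - 7 z + \frac{z \left(-6 + z\right)}{3}$
$p{\left(4 \right)} K{\left(s \right)} = 15 \cdot \frac{1}{3} \left(- \frac{223}{111}\right) \left(-27 - \frac{223}{111}\right) = 15 \cdot \frac{1}{3} \left(- \frac{223}{111}\right) \left(- \frac{3220}{111}\right) = 15 \cdot \frac{718060}{36963} = \frac{3590300}{12321}$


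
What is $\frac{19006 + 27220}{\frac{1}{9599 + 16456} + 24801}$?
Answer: $\frac{602209215}{323095028} \approx 1.8639$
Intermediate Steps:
$\frac{19006 + 27220}{\frac{1}{9599 + 16456} + 24801} = \frac{46226}{\frac{1}{26055} + 24801} = \frac{46226}{\frac{646190056}{26055}} = 46226 \cdot \frac{26055}{646190056} = \frac{602209215}{323095028}$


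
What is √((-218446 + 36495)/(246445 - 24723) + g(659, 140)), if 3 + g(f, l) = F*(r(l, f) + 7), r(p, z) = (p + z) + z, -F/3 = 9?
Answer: I*√1944737148684094/221722 ≈ 198.89*I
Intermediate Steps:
F = -27 (F = -3*9 = -27)
r(p, z) = p + 2*z
g(f, l) = -192 - 54*f - 27*l (g(f, l) = -3 - 27*((l + 2*f) + 7) = -3 - 27*(7 + l + 2*f) = -3 + (-189 - 54*f - 27*l) = -192 - 54*f - 27*l)
√((-218446 + 36495)/(246445 - 24723) + g(659, 140)) = √((-218446 + 36495)/(246445 - 24723) + (-192 - 54*659 - 27*140)) = √(-181951/221722 + (-192 - 35586 - 3780)) = √(-181951*1/221722 - 39558) = √(-181951/221722 - 39558) = √(-8771060827/221722) = I*√1944737148684094/221722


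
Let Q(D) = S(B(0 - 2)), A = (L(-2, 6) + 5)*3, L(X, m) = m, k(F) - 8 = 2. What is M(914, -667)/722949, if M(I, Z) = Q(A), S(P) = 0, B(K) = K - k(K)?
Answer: 0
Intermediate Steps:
k(F) = 10 (k(F) = 8 + 2 = 10)
B(K) = -10 + K (B(K) = K - 1*10 = K - 10 = -10 + K)
A = 33 (A = (6 + 5)*3 = 11*3 = 33)
Q(D) = 0
M(I, Z) = 0
M(914, -667)/722949 = 0/722949 = 0*(1/722949) = 0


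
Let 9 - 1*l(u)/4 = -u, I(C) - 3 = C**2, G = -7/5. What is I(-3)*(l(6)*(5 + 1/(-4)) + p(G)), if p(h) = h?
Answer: 17016/5 ≈ 3403.2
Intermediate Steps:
G = -7/5 (G = -7*1/5 = -7/5 ≈ -1.4000)
I(C) = 3 + C**2
l(u) = 36 + 4*u (l(u) = 36 - (-4)*u = 36 + 4*u)
I(-3)*(l(6)*(5 + 1/(-4)) + p(G)) = (3 + (-3)**2)*((36 + 4*6)*(5 + 1/(-4)) - 7/5) = (3 + 9)*((36 + 24)*(5 - 1/4) - 7/5) = 12*(60*(19/4) - 7/5) = 12*(285 - 7/5) = 12*(1418/5) = 17016/5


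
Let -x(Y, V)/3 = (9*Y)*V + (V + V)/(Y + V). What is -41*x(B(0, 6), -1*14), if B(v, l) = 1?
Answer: -198030/13 ≈ -15233.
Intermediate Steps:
x(Y, V) = -27*V*Y - 6*V/(V + Y) (x(Y, V) = -3*((9*Y)*V + (V + V)/(Y + V)) = -3*(9*V*Y + (2*V)/(V + Y)) = -3*(9*V*Y + 2*V/(V + Y)) = -3*(2*V/(V + Y) + 9*V*Y) = -27*V*Y - 6*V/(V + Y))
-41*x(B(0, 6), -1*14) = -(-123)*(-1*14)*(2 + 9*1² + 9*(-1*14)*1)/(-1*14 + 1) = -(-123)*(-14)*(2 + 9*1 + 9*(-14)*1)/(-14 + 1) = -(-123)*(-14)*(2 + 9 - 126)/(-13) = -(-123)*(-14)*(-1)*(-115)/13 = -41*4830/13 = -198030/13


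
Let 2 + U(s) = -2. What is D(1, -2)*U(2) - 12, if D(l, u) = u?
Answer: -4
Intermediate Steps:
U(s) = -4 (U(s) = -2 - 2 = -4)
D(1, -2)*U(2) - 12 = -2*(-4) - 12 = 8 - 12 = -4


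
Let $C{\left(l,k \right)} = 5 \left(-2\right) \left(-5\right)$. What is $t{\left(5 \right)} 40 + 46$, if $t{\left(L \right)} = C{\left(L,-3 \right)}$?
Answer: $2046$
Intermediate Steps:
$C{\left(l,k \right)} = 50$ ($C{\left(l,k \right)} = \left(-10\right) \left(-5\right) = 50$)
$t{\left(L \right)} = 50$
$t{\left(5 \right)} 40 + 46 = 50 \cdot 40 + 46 = 2000 + 46 = 2046$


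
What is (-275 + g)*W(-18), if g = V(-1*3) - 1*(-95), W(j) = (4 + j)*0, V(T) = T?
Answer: 0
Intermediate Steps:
W(j) = 0
g = 92 (g = -1*3 - 1*(-95) = -3 + 95 = 92)
(-275 + g)*W(-18) = (-275 + 92)*0 = -183*0 = 0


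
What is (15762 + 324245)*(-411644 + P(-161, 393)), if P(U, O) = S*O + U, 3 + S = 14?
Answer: -138546732374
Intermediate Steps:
S = 11 (S = -3 + 14 = 11)
P(U, O) = U + 11*O (P(U, O) = 11*O + U = U + 11*O)
(15762 + 324245)*(-411644 + P(-161, 393)) = (15762 + 324245)*(-411644 + (-161 + 11*393)) = 340007*(-411644 + (-161 + 4323)) = 340007*(-411644 + 4162) = 340007*(-407482) = -138546732374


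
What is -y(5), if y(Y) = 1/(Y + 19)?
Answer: -1/24 ≈ -0.041667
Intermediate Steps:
y(Y) = 1/(19 + Y)
-y(5) = -1/(19 + 5) = -1/24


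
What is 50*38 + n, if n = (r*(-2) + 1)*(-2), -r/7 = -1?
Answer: 1926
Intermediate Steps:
r = 7 (r = -7*(-1) = 7)
n = 26 (n = (7*(-2) + 1)*(-2) = (-14 + 1)*(-2) = -13*(-2) = 26)
50*38 + n = 50*38 + 26 = 1900 + 26 = 1926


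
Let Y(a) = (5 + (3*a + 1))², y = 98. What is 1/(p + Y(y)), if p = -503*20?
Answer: 1/79940 ≈ 1.2509e-5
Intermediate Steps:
p = -10060
Y(a) = (6 + 3*a)² (Y(a) = (5 + (1 + 3*a))² = (6 + 3*a)²)
1/(p + Y(y)) = 1/(-10060 + 9*(2 + 98)²) = 1/(-10060 + 9*100²) = 1/(-10060 + 9*10000) = 1/(-10060 + 90000) = 1/79940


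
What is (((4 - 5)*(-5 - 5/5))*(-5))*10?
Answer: -300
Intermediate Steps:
(((4 - 5)*(-5 - 5/5))*(-5))*10 = (-(-5 - 5*1/5)*(-5))*10 = (-(-5 - 1)*(-5))*10 = (-1*(-6)*(-5))*10 = (6*(-5))*10 = -30*10 = -300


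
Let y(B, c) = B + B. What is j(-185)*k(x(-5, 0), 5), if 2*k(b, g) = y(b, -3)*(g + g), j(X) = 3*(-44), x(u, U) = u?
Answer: 6600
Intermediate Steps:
j(X) = -132
y(B, c) = 2*B
k(b, g) = 2*b*g (k(b, g) = ((2*b)*(g + g))/2 = ((2*b)*(2*g))/2 = (4*b*g)/2 = 2*b*g)
j(-185)*k(x(-5, 0), 5) = -264*(-5)*5 = -132*(-50) = 6600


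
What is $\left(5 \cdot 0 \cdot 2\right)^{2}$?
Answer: $0$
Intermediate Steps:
$\left(5 \cdot 0 \cdot 2\right)^{2} = \left(5 \cdot 0\right)^{2} = 0^{2} = 0$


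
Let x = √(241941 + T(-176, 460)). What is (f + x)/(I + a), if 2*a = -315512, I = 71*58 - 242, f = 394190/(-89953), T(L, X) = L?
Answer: 39419/1384196764 - √241765/153880 ≈ -0.0031668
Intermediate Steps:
f = -394190/89953 (f = 394190*(-1/89953) = -394190/89953 ≈ -4.3822)
I = 3876 (I = 4118 - 242 = 3876)
x = √241765 (x = √(241941 - 176) = √241765 ≈ 491.70)
a = -157756 (a = (½)*(-315512) = -157756)
(f + x)/(I + a) = (-394190/89953 + √241765)/(3876 - 157756) = (-394190/89953 + √241765)/(-153880) = (-394190/89953 + √241765)*(-1/153880) = 39419/1384196764 - √241765/153880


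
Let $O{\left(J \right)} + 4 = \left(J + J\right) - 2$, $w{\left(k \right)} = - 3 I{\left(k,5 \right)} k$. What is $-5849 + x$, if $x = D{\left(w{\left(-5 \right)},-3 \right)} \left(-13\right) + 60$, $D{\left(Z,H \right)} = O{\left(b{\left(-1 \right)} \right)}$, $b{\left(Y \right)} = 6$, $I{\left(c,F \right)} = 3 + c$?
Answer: $-5867$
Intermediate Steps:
$w{\left(k \right)} = k \left(-9 - 3 k\right)$ ($w{\left(k \right)} = - 3 \left(3 + k\right) k = \left(-9 - 3 k\right) k = k \left(-9 - 3 k\right)$)
$O{\left(J \right)} = -6 + 2 J$ ($O{\left(J \right)} = -4 + \left(\left(J + J\right) - 2\right) = -4 + \left(2 J - 2\right) = -4 + \left(-2 + 2 J\right) = -6 + 2 J$)
$D{\left(Z,H \right)} = 6$ ($D{\left(Z,H \right)} = -6 + 2 \cdot 6 = -6 + 12 = 6$)
$x = -18$ ($x = 6 \left(-13\right) + 60 = -78 + 60 = -18$)
$-5849 + x = -5849 - 18 = -5867$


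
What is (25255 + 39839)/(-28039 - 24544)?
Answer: -65094/52583 ≈ -1.2379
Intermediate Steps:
(25255 + 39839)/(-28039 - 24544) = 65094/(-52583) = 65094*(-1/52583) = -65094/52583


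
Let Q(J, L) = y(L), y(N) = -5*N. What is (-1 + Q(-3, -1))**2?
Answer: 16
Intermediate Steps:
Q(J, L) = -5*L
(-1 + Q(-3, -1))**2 = (-1 - 5*(-1))**2 = (-1 + 5)**2 = 4**2 = 16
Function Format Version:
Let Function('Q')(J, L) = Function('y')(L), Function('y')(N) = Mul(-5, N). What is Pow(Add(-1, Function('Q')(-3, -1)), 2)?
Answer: 16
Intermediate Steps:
Function('Q')(J, L) = Mul(-5, L)
Pow(Add(-1, Function('Q')(-3, -1)), 2) = Pow(Add(-1, Mul(-5, -1)), 2) = Pow(Add(-1, 5), 2) = Pow(4, 2) = 16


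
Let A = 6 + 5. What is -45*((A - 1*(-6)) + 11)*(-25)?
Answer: 31500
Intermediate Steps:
A = 11
-45*((A - 1*(-6)) + 11)*(-25) = -45*((11 - 1*(-6)) + 11)*(-25) = -45*((11 + 6) + 11)*(-25) = -45*(17 + 11)*(-25) = -45*28*(-25) = -1260*(-25) = 31500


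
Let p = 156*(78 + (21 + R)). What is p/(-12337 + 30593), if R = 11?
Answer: 2145/2282 ≈ 0.93997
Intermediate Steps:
p = 17160 (p = 156*(78 + (21 + 11)) = 156*(78 + 32) = 156*110 = 17160)
p/(-12337 + 30593) = 17160/(-12337 + 30593) = 17160/18256 = 17160*(1/18256) = 2145/2282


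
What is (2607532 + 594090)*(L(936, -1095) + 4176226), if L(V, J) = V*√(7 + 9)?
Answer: 13382683911340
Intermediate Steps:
L(V, J) = 4*V (L(V, J) = V*√16 = V*4 = 4*V)
(2607532 + 594090)*(L(936, -1095) + 4176226) = (2607532 + 594090)*(4*936 + 4176226) = 3201622*(3744 + 4176226) = 3201622*4179970 = 13382683911340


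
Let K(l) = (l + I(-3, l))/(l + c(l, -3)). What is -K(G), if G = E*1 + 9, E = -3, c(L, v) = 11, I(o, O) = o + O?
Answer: -9/17 ≈ -0.52941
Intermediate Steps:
I(o, O) = O + o
G = 6 (G = -3*1 + 9 = -3 + 9 = 6)
K(l) = (-3 + 2*l)/(11 + l) (K(l) = (l + (l - 3))/(l + 11) = (l + (-3 + l))/(11 + l) = (-3 + 2*l)/(11 + l))
-K(G) = -(-3 + 2*6)/(11 + 6) = -(-3 + 12)/17 = -9/17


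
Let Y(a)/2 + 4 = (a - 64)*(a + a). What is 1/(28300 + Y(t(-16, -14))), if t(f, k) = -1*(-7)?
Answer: 1/26696 ≈ 3.7459e-5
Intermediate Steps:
t(f, k) = 7
Y(a) = -8 + 4*a*(-64 + a) (Y(a) = -8 + 2*((a - 64)*(a + a)) = -8 + 2*((-64 + a)*(2*a)) = -8 + 2*(2*a*(-64 + a)) = -8 + 4*a*(-64 + a))
1/(28300 + Y(t(-16, -14))) = 1/(28300 + (-8 - 256*7 + 4*7²)) = 1/(28300 + (-8 - 1792 + 4*49)) = 1/(28300 + (-8 - 1792 + 196)) = 1/(28300 - 1604) = 1/26696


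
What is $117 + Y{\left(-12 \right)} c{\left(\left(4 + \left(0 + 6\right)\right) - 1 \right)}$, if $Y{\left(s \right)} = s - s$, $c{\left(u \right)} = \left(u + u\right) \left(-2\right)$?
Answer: $117$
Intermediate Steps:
$c{\left(u \right)} = - 4 u$ ($c{\left(u \right)} = 2 u \left(-2\right) = - 4 u$)
$Y{\left(s \right)} = 0$
$117 + Y{\left(-12 \right)} c{\left(\left(4 + \left(0 + 6\right)\right) - 1 \right)} = 117 + 0 \left(- 4 \left(\left(4 + \left(0 + 6\right)\right) - 1\right)\right) = 117 + 0 \left(- 4 \left(\left(4 + 6\right) - 1\right)\right) = 117 + 0 \left(- 4 \left(10 - 1\right)\right) = 117 + 0 \left(\left(-4\right) 9\right) = 117 + 0 \left(-36\right) = 117 + 0 = 117$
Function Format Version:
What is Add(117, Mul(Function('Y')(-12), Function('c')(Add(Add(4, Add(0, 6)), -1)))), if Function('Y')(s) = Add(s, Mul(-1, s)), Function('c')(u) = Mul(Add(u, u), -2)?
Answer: 117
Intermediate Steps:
Function('c')(u) = Mul(-4, u) (Function('c')(u) = Mul(Mul(2, u), -2) = Mul(-4, u))
Function('Y')(s) = 0
Add(117, Mul(Function('Y')(-12), Function('c')(Add(Add(4, Add(0, 6)), -1)))) = Add(117, Mul(0, Mul(-4, Add(Add(4, Add(0, 6)), -1)))) = Add(117, Mul(0, Mul(-4, Add(Add(4, 6), -1)))) = Add(117, Mul(0, Mul(-4, Add(10, -1)))) = Add(117, Mul(0, Mul(-4, 9))) = Add(117, Mul(0, -36)) = Add(117, 0) = 117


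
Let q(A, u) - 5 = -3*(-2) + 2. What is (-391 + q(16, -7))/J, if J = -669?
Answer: 126/223 ≈ 0.56502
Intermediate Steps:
q(A, u) = 13 (q(A, u) = 5 + (-3*(-2) + 2) = 5 + (6 + 2) = 5 + 8 = 13)
(-391 + q(16, -7))/J = (-391 + 13)/(-669) = -378*(-1/669) = 126/223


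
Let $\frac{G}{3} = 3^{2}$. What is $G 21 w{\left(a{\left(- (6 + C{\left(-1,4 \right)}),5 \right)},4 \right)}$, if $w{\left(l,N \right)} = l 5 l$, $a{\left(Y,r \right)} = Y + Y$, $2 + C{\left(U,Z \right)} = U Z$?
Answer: $0$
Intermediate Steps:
$C{\left(U,Z \right)} = -2 + U Z$
$a{\left(Y,r \right)} = 2 Y$
$G = 27$ ($G = 3 \cdot 3^{2} = 3 \cdot 9 = 27$)
$w{\left(l,N \right)} = 5 l^{2}$ ($w{\left(l,N \right)} = 5 l l = 5 l^{2}$)
$G 21 w{\left(a{\left(- (6 + C{\left(-1,4 \right)}),5 \right)},4 \right)} = 27 \cdot 21 \cdot 5 \left(2 \left(- (6 - 6)\right)\right)^{2} = 567 \cdot 5 \left(2 \left(- (6 - 6)\right)\right)^{2} = 567 \cdot 5 \left(2 \left(\left(-1\right) 0\right)\right)^{2} = 567 \cdot 5 \left(2 \cdot 0\right)^{2} = 567 \cdot 5 \cdot 0^{2} = 567 \cdot 5 \cdot 0 = 567 \cdot 0 = 0$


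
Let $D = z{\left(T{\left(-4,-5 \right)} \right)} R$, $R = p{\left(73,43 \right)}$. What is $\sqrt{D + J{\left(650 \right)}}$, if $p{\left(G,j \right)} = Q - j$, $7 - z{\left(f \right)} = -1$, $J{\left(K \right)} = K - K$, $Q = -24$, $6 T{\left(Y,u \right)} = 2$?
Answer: $2 i \sqrt{134} \approx 23.152 i$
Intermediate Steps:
$T{\left(Y,u \right)} = \frac{1}{3}$ ($T{\left(Y,u \right)} = \frac{1}{6} \cdot 2 = \frac{1}{3}$)
$J{\left(K \right)} = 0$
$z{\left(f \right)} = 8$ ($z{\left(f \right)} = 7 - -1 = 7 + 1 = 8$)
$p{\left(G,j \right)} = -24 - j$
$R = -67$ ($R = -24 - 43 = -67$)
$D = -536$ ($D = 8 \left(-67\right) = -536$)
$\sqrt{D + J{\left(650 \right)}} = \sqrt{-536 + 0} = \sqrt{-536} = 2 i \sqrt{134}$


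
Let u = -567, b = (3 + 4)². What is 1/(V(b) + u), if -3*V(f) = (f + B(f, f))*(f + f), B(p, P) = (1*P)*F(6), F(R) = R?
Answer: -3/35315 ≈ -8.4950e-5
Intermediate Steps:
b = 49 (b = 7² = 49)
B(p, P) = 6*P (B(p, P) = (1*P)*6 = P*6 = 6*P)
V(f) = -14*f²/3 (V(f) = -(f + 6*f)*(f + f)/3 = -7*f*2*f/3 = -14*f²/3)
1/(V(b) + u) = 1/(-14/3*49² - 567) = 1/(-14/3*2401 - 567) = 1/(-33614/3 - 567) = 1/(-35315/3) = -3/35315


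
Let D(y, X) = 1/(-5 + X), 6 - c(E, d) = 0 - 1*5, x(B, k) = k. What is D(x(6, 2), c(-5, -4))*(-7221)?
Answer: -2407/2 ≈ -1203.5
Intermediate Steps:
c(E, d) = 11 (c(E, d) = 6 - (0 - 1*5) = 6 - (0 - 5) = 6 - 1*(-5) = 6 + 5 = 11)
D(x(6, 2), c(-5, -4))*(-7221) = -7221/(-5 + 11) = -7221/6 = (⅙)*(-7221) = -2407/2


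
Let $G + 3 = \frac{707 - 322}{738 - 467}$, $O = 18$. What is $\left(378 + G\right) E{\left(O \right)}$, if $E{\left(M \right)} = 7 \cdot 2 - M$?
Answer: $- \frac{408040}{271} \approx -1505.7$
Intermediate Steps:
$G = - \frac{428}{271}$ ($G = -3 + \frac{707 - 322}{738 - 467} = -3 + \frac{385}{271} = - \frac{428}{271} \approx -1.5793$)
$E{\left(M \right)} = 14 - M$
$\left(378 + G\right) E{\left(O \right)} = \left(378 - \frac{428}{271}\right) \left(14 - 18\right) = \frac{102010 \left(14 - 18\right)}{271} = \frac{102010}{271} \left(-4\right) = - \frac{408040}{271}$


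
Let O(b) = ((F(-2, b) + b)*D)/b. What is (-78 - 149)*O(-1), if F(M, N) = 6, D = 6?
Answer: 6810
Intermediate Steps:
O(b) = (36 + 6*b)/b (O(b) = ((6 + b)*6)/b = (36 + 6*b)/b)
(-78 - 149)*O(-1) = (-78 - 149)*(6 + 36/(-1)) = -227*(6 + 36*(-1)) = -227*(6 - 36) = -227*(-30) = 6810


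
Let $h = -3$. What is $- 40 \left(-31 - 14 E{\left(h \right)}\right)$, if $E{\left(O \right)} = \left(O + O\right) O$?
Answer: $11320$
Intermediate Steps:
$E{\left(O \right)} = 2 O^{2}$ ($E{\left(O \right)} = 2 O O = 2 O^{2}$)
$- 40 \left(-31 - 14 E{\left(h \right)}\right) = - 40 \left(-31 - 14 \cdot 2 \left(-3\right)^{2}\right) = - 40 \left(-31 - 14 \cdot 2 \cdot 9\right) = - 40 \left(-31 - 252\right) = \left(-40\right) \left(-283\right) = 11320$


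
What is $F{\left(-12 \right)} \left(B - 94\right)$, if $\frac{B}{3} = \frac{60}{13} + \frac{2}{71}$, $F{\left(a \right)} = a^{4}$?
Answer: $- \frac{1532473344}{923} \approx -1.6603 \cdot 10^{6}$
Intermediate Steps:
$B = \frac{12858}{923}$ ($B = 3 \left(\frac{60}{13} + \frac{2}{71}\right) = 3 \cdot \frac{4286}{923} = \frac{12858}{923} \approx 13.931$)
$F{\left(-12 \right)} \left(B - 94\right) = \left(-12\right)^{4} \left(\frac{12858}{923} - 94\right) = 20736 \left(- \frac{73904}{923}\right) = - \frac{1532473344}{923}$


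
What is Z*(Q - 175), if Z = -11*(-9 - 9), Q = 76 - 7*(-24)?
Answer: 13662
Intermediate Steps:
Q = 244 (Q = 76 + 168 = 244)
Z = 198 (Z = -11*(-18) = 198)
Z*(Q - 175) = 198*(244 - 175) = 198*69 = 13662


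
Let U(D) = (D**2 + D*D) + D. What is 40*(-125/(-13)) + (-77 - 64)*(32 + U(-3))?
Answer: -81151/13 ≈ -6242.4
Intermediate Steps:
U(D) = D + 2*D**2 (U(D) = (D**2 + D**2) + D = 2*D**2 + D = D + 2*D**2)
40*(-125/(-13)) + (-77 - 64)*(32 + U(-3)) = 40*(-125/(-13)) + (-77 - 64)*(32 - 3*(1 + 2*(-3))) = 40*(-125*(-1/13)) - 141*(32 - 3*(1 - 6)) = 40*(125/13) - 141*(32 - 3*(-5)) = 5000/13 - 141*(32 + 15) = 5000/13 - 141*47 = 5000/13 - 6627 = -81151/13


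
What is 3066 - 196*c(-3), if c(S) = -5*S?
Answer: 126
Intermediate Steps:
3066 - 196*c(-3) = 3066 - (-980)*(-3) = 3066 - 196*15 = 3066 - 2940 = 126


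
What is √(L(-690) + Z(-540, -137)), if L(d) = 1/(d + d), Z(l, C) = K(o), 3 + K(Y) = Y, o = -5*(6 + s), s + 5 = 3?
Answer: I*√10950645/690 ≈ 4.7959*I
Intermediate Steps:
s = -2 (s = -5 + 3 = -2)
o = -20 (o = -5*(6 - 2) = -5*4 = -20)
K(Y) = -3 + Y
Z(l, C) = -23 (Z(l, C) = -3 - 20 = -23)
L(d) = 1/(2*d)
√(L(-690) + Z(-540, -137)) = √((½)/(-690) - 23) = √((½)*(-1/690) - 23) = √(-1/1380 - 23) = √(-31741/1380) = I*√10950645/690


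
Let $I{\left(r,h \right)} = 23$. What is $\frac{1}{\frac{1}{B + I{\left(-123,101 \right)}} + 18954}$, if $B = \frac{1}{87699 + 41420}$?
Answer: $\frac{2969738}{56288543171} \approx 5.2759 \cdot 10^{-5}$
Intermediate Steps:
$B = \frac{1}{129119} \approx 7.7448 \cdot 10^{-6}$
$\frac{1}{\frac{1}{B + I{\left(-123,101 \right)}} + 18954} = \frac{1}{\frac{1}{\frac{1}{129119} + 23} + 18954} = \frac{1}{\frac{1}{\frac{2969738}{129119}} + 18954} = \frac{1}{\frac{129119}{2969738} + 18954} = \frac{1}{\frac{56288543171}{2969738}} = \frac{2969738}{56288543171}$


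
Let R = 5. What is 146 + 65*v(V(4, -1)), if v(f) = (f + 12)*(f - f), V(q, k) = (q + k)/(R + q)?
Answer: 146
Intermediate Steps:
V(q, k) = (k + q)/(5 + q) (V(q, k) = (q + k)/(5 + q) = (k + q)/(5 + q))
v(f) = 0 (v(f) = (12 + f)*0 = 0)
146 + 65*v(V(4, -1)) = 146 + 65*0 = 146 + 0 = 146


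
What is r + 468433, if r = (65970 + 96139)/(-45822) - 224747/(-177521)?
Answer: 3810387580245691/8134367262 ≈ 4.6843e+5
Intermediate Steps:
r = -18479394755/8134367262 (r = 162109*(-1/45822) - 224747*(-1/177521) = -162109/45822 + 224747/177521 = -18479394755/8134367262 ≈ -2.2718)
r + 468433 = -18479394755/8134367262 + 468433 = 3810387580245691/8134367262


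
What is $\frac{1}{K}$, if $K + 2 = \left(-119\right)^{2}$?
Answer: $\frac{1}{14159} \approx 7.0626 \cdot 10^{-5}$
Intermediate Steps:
$K = 14159$ ($K = -2 + \left(-119\right)^{2} = -2 + 14161 = 14159$)
$\frac{1}{K} = \frac{1}{14159}$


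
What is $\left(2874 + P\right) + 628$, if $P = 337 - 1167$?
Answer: $2672$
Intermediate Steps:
$P = -830$
$\left(2874 + P\right) + 628 = \left(2874 - 830\right) + 628 = 2044 + 628 = 2672$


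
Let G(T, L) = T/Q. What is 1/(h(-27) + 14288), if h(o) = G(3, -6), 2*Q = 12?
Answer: 2/28577 ≈ 6.9986e-5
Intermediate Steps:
Q = 6 (Q = (1/2)*12 = 6)
G(T, L) = T/6
h(o) = 1/2 (h(o) = (1/6)*3 = 1/2)
1/(h(-27) + 14288) = 1/(1/2 + 14288) = 1/(28577/2) = 2/28577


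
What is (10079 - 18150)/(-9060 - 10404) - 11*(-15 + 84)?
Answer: -14765105/19464 ≈ -758.58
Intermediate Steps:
(10079 - 18150)/(-9060 - 10404) - 11*(-15 + 84) = -8071/(-19464) - 11*69 = -8071*(-1/19464) - 759 = 8071/19464 - 759 = -14765105/19464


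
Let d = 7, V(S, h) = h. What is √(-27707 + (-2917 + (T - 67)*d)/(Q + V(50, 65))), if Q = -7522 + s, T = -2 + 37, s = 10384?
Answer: I*√237384178310/2927 ≈ 166.46*I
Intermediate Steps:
T = 35
Q = 2862 (Q = -7522 + 10384 = 2862)
√(-27707 + (-2917 + (T - 67)*d)/(Q + V(50, 65))) = √(-27707 + (-2917 + (35 - 67)*7)/(2862 + 65)) = √(-27707 + (-2917 - 32*7)/2927) = √(-27707 + (-2917 - 224)*(1/2927)) = √(-27707 - 3141*1/2927) = √(-27707 - 3141/2927) = √(-81101530/2927) = I*√237384178310/2927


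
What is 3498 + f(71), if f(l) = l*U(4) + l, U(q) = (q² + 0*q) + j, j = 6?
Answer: 5131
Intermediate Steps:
U(q) = 6 + q² (U(q) = (q² + 0*q) + 6 = (q² + 0) + 6 = q² + 6 = 6 + q²)
f(l) = 23*l (f(l) = l*(6 + 4²) + l = l*(6 + 16) + l = l*22 + l = 22*l + l = 23*l)
3498 + f(71) = 3498 + 23*71 = 3498 + 1633 = 5131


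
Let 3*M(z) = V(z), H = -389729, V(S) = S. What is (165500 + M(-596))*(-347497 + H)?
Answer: -121864440768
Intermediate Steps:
M(z) = z/3
(165500 + M(-596))*(-347497 + H) = (165500 + (1/3)*(-596))*(-347497 - 389729) = (165500 - 596/3)*(-737226) = (495904/3)*(-737226) = -121864440768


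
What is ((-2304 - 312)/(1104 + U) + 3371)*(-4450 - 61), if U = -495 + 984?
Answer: -8070760919/531 ≈ -1.5199e+7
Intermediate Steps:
U = 489
((-2304 - 312)/(1104 + U) + 3371)*(-4450 - 61) = ((-2304 - 312)/(1104 + 489) + 3371)*(-4450 - 61) = (-2616/1593 + 3371)*(-4511) = (-2616*1/1593 + 3371)*(-4511) = (-872/531 + 3371)*(-4511) = (1789129/531)*(-4511) = -8070760919/531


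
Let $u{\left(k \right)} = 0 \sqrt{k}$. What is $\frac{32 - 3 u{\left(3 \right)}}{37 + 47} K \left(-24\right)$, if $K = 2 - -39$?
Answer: $- \frac{2624}{7} \approx -374.86$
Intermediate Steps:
$K = 41$ ($K = 2 + 39 = 41$)
$u{\left(k \right)} = 0$
$\frac{32 - 3 u{\left(3 \right)}}{37 + 47} K \left(-24\right) = \frac{32 - 0}{37 + 47} \cdot 41 \left(-24\right) = \frac{32 + 0}{84} \cdot 41 \left(-24\right) = 32 \cdot \frac{1}{84} \cdot 41 \left(-24\right) = \frac{8}{21} \cdot 41 \left(-24\right) = \frac{328}{21} \left(-24\right) = - \frac{2624}{7}$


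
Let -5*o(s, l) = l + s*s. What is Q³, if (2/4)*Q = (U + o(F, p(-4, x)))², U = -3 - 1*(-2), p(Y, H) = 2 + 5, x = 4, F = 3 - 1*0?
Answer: 686128968/15625 ≈ 43912.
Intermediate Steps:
F = 3 (F = 3 + 0 = 3)
p(Y, H) = 7
o(s, l) = -l/5 - s²/5 (o(s, l) = -(l + s*s)/5 = -(l + s²)/5 = -l/5 - s²/5)
U = -1 (U = -3 + 2 = -1)
Q = 882/25 (Q = 2*(-1 + (-⅕*7 - ⅕*3²))² = 2*(-1 + (-7/5 - ⅕*9))² = 2*(-1 + (-7/5 - 9/5))² = 2*(-1 - 16/5)² = 2*(-21/5)² = 2*(441/25) = 882/25 ≈ 35.280)
Q³ = (882/25)³ = 686128968/15625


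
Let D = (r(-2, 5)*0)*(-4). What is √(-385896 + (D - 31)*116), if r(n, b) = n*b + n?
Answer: 2*I*√97373 ≈ 624.09*I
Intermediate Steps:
r(n, b) = n + b*n (r(n, b) = b*n + n = n + b*n)
D = 0 (D = (-2*(1 + 5)*0)*(-4) = (-2*6*0)*(-4) = -12*0*(-4) = 0*(-4) = 0)
√(-385896 + (D - 31)*116) = √(-385896 + (0 - 31)*116) = √(-385896 - 31*116) = √(-385896 - 3596) = √(-389492) = 2*I*√97373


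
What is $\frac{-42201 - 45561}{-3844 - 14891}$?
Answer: $\frac{29254}{6245} \approx 4.6844$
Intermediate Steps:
$\frac{-42201 - 45561}{-3844 - 14891} = - \frac{87762}{-18735} = \left(-87762\right) \left(- \frac{1}{18735}\right) = \frac{29254}{6245}$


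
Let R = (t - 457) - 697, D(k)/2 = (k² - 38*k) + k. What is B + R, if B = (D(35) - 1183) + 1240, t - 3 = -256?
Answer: -1490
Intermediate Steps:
D(k) = -74*k + 2*k² (D(k) = 2*((k² - 38*k) + k) = 2*(k² - 37*k) = -74*k + 2*k²)
t = -253 (t = 3 - 256 = -253)
R = -1407 (R = (-253 - 457) - 697 = -710 - 697 = -1407)
B = -83 (B = (2*35*(-37 + 35) - 1183) + 1240 = (2*35*(-2) - 1183) + 1240 = (-140 - 1183) + 1240 = -1323 + 1240 = -83)
B + R = -83 - 1407 = -1490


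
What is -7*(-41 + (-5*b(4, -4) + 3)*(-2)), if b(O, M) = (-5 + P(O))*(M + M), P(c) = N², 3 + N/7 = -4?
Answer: 1342089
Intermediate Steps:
N = -49 (N = -21 + 7*(-4) = -21 - 28 = -49)
P(c) = 2401 (P(c) = (-49)² = 2401)
b(O, M) = 4792*M (b(O, M) = (-5 + 2401)*(M + M) = 2396*(2*M) = 4792*M)
-7*(-41 + (-5*b(4, -4) + 3)*(-2)) = -7*(-41 + (-23960*(-4) + 3)*(-2)) = -7*(-41 + (-5*(-19168) + 3)*(-2)) = -7*(-41 + (95840 + 3)*(-2)) = -7*(-41 + 95843*(-2)) = -7*(-41 - 191686) = -7*(-191727) = 1342089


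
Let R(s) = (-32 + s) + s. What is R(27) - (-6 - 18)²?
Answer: -554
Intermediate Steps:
R(s) = -32 + 2*s
R(27) - (-6 - 18)² = (-32 + 2*27) - (-6 - 18)² = (-32 + 54) - 1*(-24)² = 22 - 1*576 = 22 - 576 = -554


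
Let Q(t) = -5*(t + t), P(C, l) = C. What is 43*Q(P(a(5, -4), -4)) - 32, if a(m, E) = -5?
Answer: 2118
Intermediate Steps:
Q(t) = -10*t
43*Q(P(a(5, -4), -4)) - 32 = 43*(-10*(-5)) - 32 = 43*50 - 32 = 2150 - 32 = 2118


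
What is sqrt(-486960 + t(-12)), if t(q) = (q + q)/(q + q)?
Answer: I*sqrt(486959) ≈ 697.82*I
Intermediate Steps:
t(q) = 1 (t(q) = (2*q)/((2*q)) = (2*q)*(1/(2*q)) = 1)
sqrt(-486960 + t(-12)) = sqrt(-486960 + 1) = sqrt(-486959) = I*sqrt(486959)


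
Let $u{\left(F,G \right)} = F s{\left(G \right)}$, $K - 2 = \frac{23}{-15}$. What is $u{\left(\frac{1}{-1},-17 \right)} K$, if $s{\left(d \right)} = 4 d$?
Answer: $\frac{476}{15} \approx 31.733$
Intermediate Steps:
$K = \frac{7}{15}$ ($K = 2 + \frac{23}{-15} = 2 + 23 \left(- \frac{1}{15}\right) = 2 - \frac{23}{15} = \frac{7}{15} \approx 0.46667$)
$u{\left(F,G \right)} = 4 F G$ ($u{\left(F,G \right)} = F 4 G = 4 F G$)
$u{\left(\frac{1}{-1},-17 \right)} K = 4 \frac{1}{-1} \left(-17\right) \frac{7}{15} = 4 \left(-1\right) \left(-17\right) \frac{7}{15} = 68 \cdot \frac{7}{15} = \frac{476}{15}$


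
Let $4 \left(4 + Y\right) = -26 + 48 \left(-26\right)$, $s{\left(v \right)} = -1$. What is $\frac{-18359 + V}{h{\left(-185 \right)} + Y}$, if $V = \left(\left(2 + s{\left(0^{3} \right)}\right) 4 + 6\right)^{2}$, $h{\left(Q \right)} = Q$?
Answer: $\frac{36518}{1015} \approx 35.978$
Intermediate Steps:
$Y = - \frac{645}{2}$ ($Y = -4 + \frac{-26 + 48 \left(-26\right)}{4} = -4 + \frac{-26 - 1248}{4} = -4 + \frac{1}{4} \left(-1274\right) = -4 - \frac{637}{2} = - \frac{645}{2} \approx -322.5$)
$V = 100$ ($V = \left(\left(2 - 1\right) 4 + 6\right)^{2} = \left(1 \cdot 4 + 6\right)^{2} = \left(4 + 6\right)^{2} = 10^{2} = 100$)
$\frac{-18359 + V}{h{\left(-185 \right)} + Y} = \frac{-18359 + 100}{-185 - \frac{645}{2}} = - \frac{18259}{- \frac{1015}{2}} = \left(-18259\right) \left(- \frac{2}{1015}\right) = \frac{36518}{1015}$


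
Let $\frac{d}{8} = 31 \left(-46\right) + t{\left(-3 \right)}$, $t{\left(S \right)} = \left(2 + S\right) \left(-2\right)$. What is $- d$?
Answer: $11392$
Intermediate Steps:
$t{\left(S \right)} = -4 - 2 S$
$d = -11392$ ($d = 8 \left(31 \left(-46\right) - -2\right) = 8 \left(-1426 + \left(-4 + 6\right)\right) = 8 \left(-1426 + 2\right) = 8 \left(-1424\right) = -11392$)
$- d = \left(-1\right) \left(-11392\right) = 11392$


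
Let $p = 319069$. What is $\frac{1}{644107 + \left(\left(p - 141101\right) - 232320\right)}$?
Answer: $\frac{1}{589755} \approx 1.6956 \cdot 10^{-6}$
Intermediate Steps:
$\frac{1}{644107 + \left(\left(p - 141101\right) - 232320\right)} = \frac{1}{644107 + \left(\left(319069 - 141101\right) - 232320\right)} = \frac{1}{644107 + \left(177968 - 232320\right)} = \frac{1}{644107 - 54352} = \frac{1}{589755}$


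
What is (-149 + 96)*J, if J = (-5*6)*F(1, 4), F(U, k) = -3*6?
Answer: -28620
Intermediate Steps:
F(U, k) = -18
J = 540 (J = -5*6*(-18) = -30*(-18) = 540)
(-149 + 96)*J = (-149 + 96)*540 = -53*540 = -28620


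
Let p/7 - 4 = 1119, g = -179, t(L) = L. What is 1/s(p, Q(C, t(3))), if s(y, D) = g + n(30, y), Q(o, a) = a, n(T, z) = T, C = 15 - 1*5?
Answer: -1/149 ≈ -0.0067114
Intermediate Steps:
C = 10 (C = 15 - 5 = 10)
p = 7861 (p = 28 + 7*1119 = 28 + 7833 = 7861)
s(y, D) = -149 (s(y, D) = -179 + 30 = -149)
1/s(p, Q(C, t(3))) = 1/(-149) = -1/149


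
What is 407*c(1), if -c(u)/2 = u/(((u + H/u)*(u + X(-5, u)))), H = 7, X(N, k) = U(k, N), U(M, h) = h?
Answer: 407/16 ≈ 25.438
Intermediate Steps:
X(N, k) = N
c(u) = -2*u/((-5 + u)*(u + 7/u)) (c(u) = -2*u/((u + 7/u)*(u - 5)) = -2*u/((u + 7/u)*(-5 + u)) = -2*u/((-5 + u)*(u + 7/u)))
407*c(1) = 407*(-2*1²/(-35 + 1³ - 5*1² + 7*1)) = 407*(-2*1/(-35 + 1 - 5*1 + 7)) = 407*(-2*1/(-35 + 1 - 5 + 7)) = 407*(-2*1/(-32)) = 407*(-2*1*(-1/32)) = 407*(1/16) = 407/16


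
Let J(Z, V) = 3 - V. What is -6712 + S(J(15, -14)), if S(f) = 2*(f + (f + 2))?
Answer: -6640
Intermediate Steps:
S(f) = 4 + 4*f (S(f) = 2*(f + (2 + f)) = 2*(2 + 2*f) = 4 + 4*f)
-6712 + S(J(15, -14)) = -6712 + (4 + 4*(3 - 1*(-14))) = -6712 + (4 + 4*(3 + 14)) = -6712 + (4 + 4*17) = -6712 + (4 + 68) = -6712 + 72 = -6640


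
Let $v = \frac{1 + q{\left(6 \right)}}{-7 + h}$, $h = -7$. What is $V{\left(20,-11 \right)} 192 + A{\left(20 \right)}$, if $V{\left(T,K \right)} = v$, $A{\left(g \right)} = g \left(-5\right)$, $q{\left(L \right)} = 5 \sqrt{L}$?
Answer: $- \frac{796}{7} - \frac{480 \sqrt{6}}{7} \approx -281.68$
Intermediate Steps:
$A{\left(g \right)} = - 5 g$
$v = - \frac{1}{14} - \frac{5 \sqrt{6}}{14}$ ($v = \frac{1 + 5 \sqrt{6}}{-7 - 7} = \frac{1 + 5 \sqrt{6}}{-14} = \left(1 + 5 \sqrt{6}\right) \left(- \frac{1}{14}\right) = - \frac{1}{14} - \frac{5 \sqrt{6}}{14} \approx -0.94625$)
$V{\left(T,K \right)} = - \frac{1}{14} - \frac{5 \sqrt{6}}{14}$
$V{\left(20,-11 \right)} 192 + A{\left(20 \right)} = \left(- \frac{1}{14} - \frac{5 \sqrt{6}}{14}\right) 192 - 100 = \left(- \frac{96}{7} - \frac{480 \sqrt{6}}{7}\right) - 100 = - \frac{796}{7} - \frac{480 \sqrt{6}}{7}$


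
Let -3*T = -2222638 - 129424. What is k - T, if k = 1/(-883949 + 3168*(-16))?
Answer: -2198324171497/2803911 ≈ -7.8402e+5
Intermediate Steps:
k = -1/934637 (k = 1/(-883949 - 50688) = 1/(-934637) = -1/934637 ≈ -1.0699e-6)
T = 2352062/3 (T = -(-2222638 - 129424)/3 = -⅓*(-2352062) = 2352062/3 ≈ 7.8402e+5)
k - T = -1/934637 - 1*2352062/3 = -1/934637 - 2352062/3 = -2198324171497/2803911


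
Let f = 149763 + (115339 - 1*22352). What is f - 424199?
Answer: -181449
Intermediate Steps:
f = 242750 (f = 149763 + (115339 - 22352) = 149763 + 92987 = 242750)
f - 424199 = 242750 - 424199 = -181449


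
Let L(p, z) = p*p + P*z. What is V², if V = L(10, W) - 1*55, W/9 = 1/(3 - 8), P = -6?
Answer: 77841/25 ≈ 3113.6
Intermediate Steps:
W = -9/5 (W = 9/(3 - 8) = 9/(-5) = 9*(-⅕) = -9/5 ≈ -1.8000)
L(p, z) = p² - 6*z (L(p, z) = p*p - 6*z = p² - 6*z)
V = 279/5 (V = (10² - 6*(-9/5)) - 1*55 = (100 + 54/5) - 55 = 554/5 - 55 = 279/5 ≈ 55.800)
V² = (279/5)² = 77841/25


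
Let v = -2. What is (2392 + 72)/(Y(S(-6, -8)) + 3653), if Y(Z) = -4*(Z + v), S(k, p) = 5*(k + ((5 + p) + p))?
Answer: 2464/4001 ≈ 0.61585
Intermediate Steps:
S(k, p) = 25 + 5*k + 10*p (S(k, p) = 5*(k + (5 + 2*p)) = 5*(5 + k + 2*p) = 25 + 5*k + 10*p)
Y(Z) = 8 - 4*Z (Y(Z) = -4*(Z - 2) = -4*(-2 + Z) = 8 - 4*Z)
(2392 + 72)/(Y(S(-6, -8)) + 3653) = (2392 + 72)/((8 - 4*(25 + 5*(-6) + 10*(-8))) + 3653) = 2464/((8 - 4*(25 - 30 - 80)) + 3653) = 2464/((8 - 4*(-85)) + 3653) = 2464/((8 + 340) + 3653) = 2464/(348 + 3653) = 2464/4001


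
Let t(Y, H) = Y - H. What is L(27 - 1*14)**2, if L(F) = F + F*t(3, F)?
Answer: 13689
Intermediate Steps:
L(F) = F + F*(3 - F)
L(27 - 1*14)**2 = ((27 - 1*14)*(4 - (27 - 1*14)))**2 = ((27 - 14)*(4 - (27 - 14)))**2 = (13*(4 - 1*13))**2 = (13*(4 - 13))**2 = (13*(-9))**2 = (-117)**2 = 13689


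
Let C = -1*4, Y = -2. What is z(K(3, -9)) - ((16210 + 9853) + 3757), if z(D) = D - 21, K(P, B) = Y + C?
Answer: -29847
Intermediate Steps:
C = -4
K(P, B) = -6 (K(P, B) = -2 - 4 = -6)
z(D) = -21 + D
z(K(3, -9)) - ((16210 + 9853) + 3757) = (-21 - 6) - ((16210 + 9853) + 3757) = -27 - (26063 + 3757) = -27 - 1*29820 = -27 - 29820 = -29847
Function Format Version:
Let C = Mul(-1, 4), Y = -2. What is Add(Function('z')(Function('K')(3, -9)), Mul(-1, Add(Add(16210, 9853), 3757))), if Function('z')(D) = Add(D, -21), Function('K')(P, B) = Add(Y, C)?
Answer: -29847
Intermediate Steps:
C = -4
Function('K')(P, B) = -6 (Function('K')(P, B) = Add(-2, -4) = -6)
Function('z')(D) = Add(-21, D)
Add(Function('z')(Function('K')(3, -9)), Mul(-1, Add(Add(16210, 9853), 3757))) = Add(Add(-21, -6), Mul(-1, Add(Add(16210, 9853), 3757))) = Add(-27, Mul(-1, Add(26063, 3757))) = Add(-27, Mul(-1, 29820)) = Add(-27, -29820) = -29847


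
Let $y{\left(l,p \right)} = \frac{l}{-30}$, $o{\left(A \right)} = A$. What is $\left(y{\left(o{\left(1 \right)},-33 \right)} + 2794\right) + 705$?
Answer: $\frac{104969}{30} \approx 3499.0$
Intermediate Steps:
$y{\left(l,p \right)} = - \frac{l}{30}$ ($y{\left(l,p \right)} = l \left(- \frac{1}{30}\right) = - \frac{l}{30}$)
$\left(y{\left(o{\left(1 \right)},-33 \right)} + 2794\right) + 705 = \left(\left(- \frac{1}{30}\right) 1 + 2794\right) + 705 = \left(- \frac{1}{30} + 2794\right) + 705 = \frac{83819}{30} + 705 = \frac{104969}{30}$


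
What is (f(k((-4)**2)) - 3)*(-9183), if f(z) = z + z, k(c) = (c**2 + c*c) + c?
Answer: -9669699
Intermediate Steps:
k(c) = c + 2*c**2 (k(c) = (c**2 + c**2) + c = 2*c**2 + c = c + 2*c**2)
f(z) = 2*z
(f(k((-4)**2)) - 3)*(-9183) = (2*((-4)**2*(1 + 2*(-4)**2)) - 3)*(-9183) = (2*(16*(1 + 2*16)) - 3)*(-9183) = (2*(16*(1 + 32)) - 3)*(-9183) = (2*(16*33) - 3)*(-9183) = (2*528 - 3)*(-9183) = (1056 - 3)*(-9183) = 1053*(-9183) = -9669699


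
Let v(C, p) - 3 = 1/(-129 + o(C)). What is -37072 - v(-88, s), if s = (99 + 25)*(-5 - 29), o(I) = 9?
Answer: -4448999/120 ≈ -37075.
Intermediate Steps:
s = -4216 (s = 124*(-34) = -4216)
v(C, p) = 359/120 (v(C, p) = 3 + 1/(-129 + 9) = 3 + 1/(-120) = 3 - 1/120 = 359/120)
-37072 - v(-88, s) = -37072 - 1*359/120 = -37072 - 359/120 = -4448999/120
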